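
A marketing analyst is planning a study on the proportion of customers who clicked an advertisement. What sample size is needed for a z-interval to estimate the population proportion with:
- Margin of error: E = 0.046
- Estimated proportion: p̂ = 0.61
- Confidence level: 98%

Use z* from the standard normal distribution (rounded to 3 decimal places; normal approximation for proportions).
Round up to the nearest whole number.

Using z* for proportion z-interval (normal approximation).

For 98% confidence, z* = 2.326 (from standard normal table)

Sample size formula for proportion z-interval: n = z*²p̂(1-p̂)/E²

n = 2.326² × 0.61 × 0.39 / 0.046²
  = 5.410276 × 0.2379 / 0.002116
  = 608.2725

Round up to the nearest whole number: n = 609

609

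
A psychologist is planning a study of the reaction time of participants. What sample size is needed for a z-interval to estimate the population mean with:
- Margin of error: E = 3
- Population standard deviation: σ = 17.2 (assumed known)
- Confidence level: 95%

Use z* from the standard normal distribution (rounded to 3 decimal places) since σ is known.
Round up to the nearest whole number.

Using z* since population σ is known (z-interval formula).

For 95% confidence, z* = 1.96 (from standard normal table)

Sample size formula for z-interval: n = (z*σ/E)²

n = (1.96 × 17.2 / 3)²
  = (11.237333)²
  = 126.2777

Round up to the nearest whole number: n = 127

127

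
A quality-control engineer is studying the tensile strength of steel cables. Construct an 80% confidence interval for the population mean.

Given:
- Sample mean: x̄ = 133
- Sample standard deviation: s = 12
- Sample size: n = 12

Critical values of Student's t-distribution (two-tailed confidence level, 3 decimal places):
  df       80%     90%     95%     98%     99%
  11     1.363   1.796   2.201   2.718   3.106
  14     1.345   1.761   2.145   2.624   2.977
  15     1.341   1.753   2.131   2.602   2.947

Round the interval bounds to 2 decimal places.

The population standard deviation σ is unknown (only the sample standard deviation s is given), so use a t-interval with df = n - 1 = 12 - 1 = 11.

For 80% confidence with df = 11, t* = 1.363 (from t-table)

Standard error: SE = s/√n = 12/√12 = 3.464102

Margin of error: E = t* × SE = 1.363 × 3.464102 = 4.7216

T-interval: x̄ ± E = 133 ± 4.7216 = (128.2784, 137.7216)

Rounded to 2 decimal places:

(128.28, 137.72)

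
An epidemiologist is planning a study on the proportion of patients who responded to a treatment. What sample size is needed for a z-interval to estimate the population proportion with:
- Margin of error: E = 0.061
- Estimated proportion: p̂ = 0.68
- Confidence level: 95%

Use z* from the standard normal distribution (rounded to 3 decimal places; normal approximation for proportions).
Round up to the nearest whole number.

Using z* for proportion z-interval (normal approximation).

For 95% confidence, z* = 1.96 (from standard normal table)

Sample size formula for proportion z-interval: n = z*²p̂(1-p̂)/E²

n = 1.96² × 0.68 × 0.32 / 0.061²
  = 3.8416 × 0.2176 / 0.003721
  = 224.6526

Round up to the nearest whole number: n = 225

225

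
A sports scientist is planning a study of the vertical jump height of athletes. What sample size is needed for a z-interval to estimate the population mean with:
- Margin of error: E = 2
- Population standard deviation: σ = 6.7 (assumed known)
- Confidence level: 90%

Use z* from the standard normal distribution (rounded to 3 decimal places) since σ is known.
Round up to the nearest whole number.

Using z* since population σ is known (z-interval formula).

For 90% confidence, z* = 1.645 (from standard normal table)

Sample size formula for z-interval: n = (z*σ/E)²

n = (1.645 × 6.7 / 2)²
  = (5.510750)²
  = 30.3684

Round up to the nearest whole number: n = 31

31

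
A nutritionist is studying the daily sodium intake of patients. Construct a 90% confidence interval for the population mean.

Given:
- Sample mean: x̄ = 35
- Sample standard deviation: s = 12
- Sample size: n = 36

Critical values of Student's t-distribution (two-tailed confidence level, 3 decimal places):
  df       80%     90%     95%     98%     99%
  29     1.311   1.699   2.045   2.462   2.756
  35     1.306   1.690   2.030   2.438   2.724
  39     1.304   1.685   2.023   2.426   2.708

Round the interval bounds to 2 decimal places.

The population standard deviation σ is unknown (only the sample standard deviation s is given), so use a t-interval with df = n - 1 = 36 - 1 = 35.

For 90% confidence with df = 35, t* = 1.690 (from t-table)

Standard error: SE = s/√n = 12/√36 = 2.000000

Margin of error: E = t* × SE = 1.690 × 2.000000 = 3.3800

T-interval: x̄ ± E = 35 ± 3.3800 = (31.6200, 38.3800)

Rounded to 2 decimal places:

(31.62, 38.38)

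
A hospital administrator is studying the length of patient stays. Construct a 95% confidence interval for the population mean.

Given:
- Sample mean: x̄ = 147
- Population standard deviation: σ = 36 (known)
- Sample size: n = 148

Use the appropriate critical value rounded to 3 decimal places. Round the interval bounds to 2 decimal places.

The population standard deviation σ is known, so use a z-interval (standard normal critical value).

For 95% confidence, z* = 1.96 (from standard normal table)

Standard error: SE = σ/√n = 36/√148 = 2.959182

Margin of error: E = z* × SE = 1.96 × 2.959182 = 5.8000

Z-interval: x̄ ± E = 147 ± 5.8000 = (141.2000, 152.8000)

Rounded to 2 decimal places:

(141.20, 152.80)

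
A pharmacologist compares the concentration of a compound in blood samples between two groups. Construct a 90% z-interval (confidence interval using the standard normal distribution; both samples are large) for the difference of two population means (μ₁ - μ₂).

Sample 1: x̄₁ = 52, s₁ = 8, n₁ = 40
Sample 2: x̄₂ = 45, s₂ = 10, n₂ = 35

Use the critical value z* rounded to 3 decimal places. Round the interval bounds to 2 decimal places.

Both samples are large (n₁ = 40 ≥ 30, n₂ = 35 ≥ 30), so a z-interval for the difference of means applies.

Point estimate: x̄₁ - x̄₂ = 52 - 45 = 7

Standard error: SE = √(s₁²/n₁ + s₂²/n₂)
= √(8²/40 + 10²/35)
= √(1.600000 + 2.857143)
= 2.111195

For 90% confidence, z* = 1.645 (from standard normal table)
Margin of error: E = z* × SE = 1.645 × 2.111195 = 3.4729

Z-interval: (x̄₁ - x̄₂) ± E = 7 ± 3.4729 = (3.5271, 10.4729)

Rounded to 2 decimal places:

(3.53, 10.47)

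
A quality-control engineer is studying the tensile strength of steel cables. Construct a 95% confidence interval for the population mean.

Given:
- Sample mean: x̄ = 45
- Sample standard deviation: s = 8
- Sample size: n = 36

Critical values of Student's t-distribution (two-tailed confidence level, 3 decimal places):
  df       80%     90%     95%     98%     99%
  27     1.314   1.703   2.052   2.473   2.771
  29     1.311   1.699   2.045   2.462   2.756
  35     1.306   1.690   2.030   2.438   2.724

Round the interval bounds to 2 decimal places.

The population standard deviation σ is unknown (only the sample standard deviation s is given), so use a t-interval with df = n - 1 = 36 - 1 = 35.

For 95% confidence with df = 35, t* = 2.030 (from t-table)

Standard error: SE = s/√n = 8/√36 = 1.333333

Margin of error: E = t* × SE = 2.030 × 1.333333 = 2.7067

T-interval: x̄ ± E = 45 ± 2.7067 = (42.2933, 47.7067)

Rounded to 2 decimal places:

(42.29, 47.71)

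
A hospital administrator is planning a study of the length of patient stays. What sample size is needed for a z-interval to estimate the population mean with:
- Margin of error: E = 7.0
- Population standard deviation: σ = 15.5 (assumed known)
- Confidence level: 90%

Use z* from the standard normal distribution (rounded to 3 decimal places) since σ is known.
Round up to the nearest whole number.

Using z* since population σ is known (z-interval formula).

For 90% confidence, z* = 1.645 (from standard normal table)

Sample size formula for z-interval: n = (z*σ/E)²

n = (1.645 × 15.5 / 7.0)²
  = (3.642500)²
  = 13.2678

Round up to the nearest whole number: n = 14

14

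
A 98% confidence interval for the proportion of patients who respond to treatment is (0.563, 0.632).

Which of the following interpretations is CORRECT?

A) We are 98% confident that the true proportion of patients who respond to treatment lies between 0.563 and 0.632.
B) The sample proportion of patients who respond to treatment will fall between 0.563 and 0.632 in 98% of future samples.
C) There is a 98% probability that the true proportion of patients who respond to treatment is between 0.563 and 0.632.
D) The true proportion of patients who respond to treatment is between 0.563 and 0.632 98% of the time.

A confidence interval represents our confidence in the procedure, not a probability statement about the parameter.

Key concept: If we repeated this sampling process many times and computed a 98% CI each time, about 98% of those intervals would contain the true population parameter.

For this specific interval (0.563, 0.632):
- Midpoint (point estimate): 0.5975
- Margin of error: 0.0345

The correct interpretation is the one stating confidence that the true parameter lies in the interval — option A.

A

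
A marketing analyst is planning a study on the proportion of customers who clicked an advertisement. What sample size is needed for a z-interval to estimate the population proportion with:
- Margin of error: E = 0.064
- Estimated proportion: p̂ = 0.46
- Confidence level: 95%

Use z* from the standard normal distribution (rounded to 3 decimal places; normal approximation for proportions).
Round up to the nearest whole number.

Using z* for proportion z-interval (normal approximation).

For 95% confidence, z* = 1.96 (from standard normal table)

Sample size formula for proportion z-interval: n = z*²p̂(1-p̂)/E²

n = 1.96² × 0.46 × 0.54 / 0.064²
  = 3.8416 × 0.2484 / 0.004096
  = 232.9720

Round up to the nearest whole number: n = 233

233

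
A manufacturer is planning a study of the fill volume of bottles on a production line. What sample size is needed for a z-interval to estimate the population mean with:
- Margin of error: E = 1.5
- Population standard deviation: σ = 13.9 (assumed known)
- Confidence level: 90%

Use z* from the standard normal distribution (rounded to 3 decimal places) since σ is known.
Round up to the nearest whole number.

Using z* since population σ is known (z-interval formula).

For 90% confidence, z* = 1.645 (from standard normal table)

Sample size formula for z-interval: n = (z*σ/E)²

n = (1.645 × 13.9 / 1.5)²
  = (15.243667)²
  = 232.3694

Round up to the nearest whole number: n = 233

233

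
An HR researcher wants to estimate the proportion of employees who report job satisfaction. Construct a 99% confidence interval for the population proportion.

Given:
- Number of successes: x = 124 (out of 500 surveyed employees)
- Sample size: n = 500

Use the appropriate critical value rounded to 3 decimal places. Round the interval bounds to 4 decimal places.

Sample proportion: p̂ = 124/500 = 0.2480000

Check conditions for normal approximation:
  np̂ = 124 ≥ 10 ✓
  n(1-p̂) = 376 ≥ 10 ✓

The sample is large enough, so use a z-interval (normal approximation) for the proportion.

For 99% confidence, z* = 2.576 (from standard normal table)

Standard error: SE = √(p̂(1-p̂)/n) = √(0.2480000×0.7520000/500) = 0.019313001

Margin of error: E = z* × SE = 2.576 × 0.019313001 = 0.0497503

Z-interval: p̂ ± E = 0.2480000 ± 0.0497503 = (0.1982497, 0.2977503)

Rounded to 4 decimal places:

(0.1982, 0.2978)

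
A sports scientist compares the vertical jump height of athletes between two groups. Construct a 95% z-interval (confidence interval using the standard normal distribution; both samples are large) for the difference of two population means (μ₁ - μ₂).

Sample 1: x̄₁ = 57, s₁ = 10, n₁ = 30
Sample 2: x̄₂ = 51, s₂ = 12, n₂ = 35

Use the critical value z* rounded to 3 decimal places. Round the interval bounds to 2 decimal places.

Both samples are large (n₁ = 30 ≥ 30, n₂ = 35 ≥ 30), so a z-interval for the difference of means applies.

Point estimate: x̄₁ - x̄₂ = 57 - 51 = 6

Standard error: SE = √(s₁²/n₁ + s₂²/n₂)
= √(10²/30 + 12²/35)
= √(3.333333 + 4.114286)
= 2.729033

For 95% confidence, z* = 1.96 (from standard normal table)
Margin of error: E = z* × SE = 1.96 × 2.729033 = 5.3489

Z-interval: (x̄₁ - x̄₂) ± E = 6 ± 5.3489 = (0.6511, 11.3489)

Rounded to 2 decimal places:

(0.65, 11.35)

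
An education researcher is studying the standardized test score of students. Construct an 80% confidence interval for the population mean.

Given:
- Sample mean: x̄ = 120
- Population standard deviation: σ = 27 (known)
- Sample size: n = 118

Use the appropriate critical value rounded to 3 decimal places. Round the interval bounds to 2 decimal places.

The population standard deviation σ is known, so use a z-interval (standard normal critical value).

For 80% confidence, z* = 1.282 (from standard normal table)

Standard error: SE = σ/√n = 27/√118 = 2.485551

Margin of error: E = z* × SE = 1.282 × 2.485551 = 3.1865

Z-interval: x̄ ± E = 120 ± 3.1865 = (116.8135, 123.1865)

Rounded to 2 decimal places:

(116.81, 123.19)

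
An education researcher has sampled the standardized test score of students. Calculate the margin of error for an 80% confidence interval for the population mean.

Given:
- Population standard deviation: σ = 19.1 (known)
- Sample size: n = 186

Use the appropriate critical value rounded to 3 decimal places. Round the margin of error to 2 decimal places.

The population standard deviation σ is known, so use the z-interval margin of error formula.

For 80% confidence, z* = 1.282 (from standard normal table)

Margin of error formula for z-interval: E = z* × σ/√n

E = 1.282 × 19.1/√186
  = 1.282 × 1.400480
  = 1.7954

Rounded to 2 decimal places:

1.80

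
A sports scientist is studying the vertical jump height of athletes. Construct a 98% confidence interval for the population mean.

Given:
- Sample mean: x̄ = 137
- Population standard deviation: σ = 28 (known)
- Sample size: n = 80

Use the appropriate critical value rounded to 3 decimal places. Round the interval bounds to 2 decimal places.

The population standard deviation σ is known, so use a z-interval (standard normal critical value).

For 98% confidence, z* = 2.326 (from standard normal table)

Standard error: SE = σ/√n = 28/√80 = 3.130495

Margin of error: E = z* × SE = 2.326 × 3.130495 = 7.2815

Z-interval: x̄ ± E = 137 ± 7.2815 = (129.7185, 144.2815)

Rounded to 2 decimal places:

(129.72, 144.28)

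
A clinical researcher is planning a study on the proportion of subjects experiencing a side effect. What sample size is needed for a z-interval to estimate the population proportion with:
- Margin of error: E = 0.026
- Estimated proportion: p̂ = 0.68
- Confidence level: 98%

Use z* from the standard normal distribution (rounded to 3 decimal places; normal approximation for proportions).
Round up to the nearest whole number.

Using z* for proportion z-interval (normal approximation).

For 98% confidence, z* = 2.326 (from standard normal table)

Sample size formula for proportion z-interval: n = z*²p̂(1-p̂)/E²

n = 2.326² × 0.68 × 0.32 / 0.026²
  = 5.410276 × 0.2176 / 0.000676
  = 1741.5326

Round up to the nearest whole number: n = 1742

1742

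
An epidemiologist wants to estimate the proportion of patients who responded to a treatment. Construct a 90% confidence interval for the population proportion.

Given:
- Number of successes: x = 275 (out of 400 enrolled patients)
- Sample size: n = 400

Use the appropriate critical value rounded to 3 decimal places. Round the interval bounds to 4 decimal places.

Sample proportion: p̂ = 275/400 = 0.687500

Check conditions for normal approximation:
  np̂ = 275 ≥ 10 ✓
  n(1-p̂) = 125 ≥ 10 ✓

The sample is large enough, so use a z-interval (normal approximation) for the proportion.

For 90% confidence, z* = 1.645 (from standard normal table)

Standard error: SE = √(p̂(1-p̂)/n) = √(0.687500×0.312500/400) = 0.02317562

Margin of error: E = z* × SE = 1.645 × 0.02317562 = 0.038124

Z-interval: p̂ ± E = 0.687500 ± 0.038124 = (0.649376, 0.725624)

Rounded to 4 decimal places:

(0.6494, 0.7256)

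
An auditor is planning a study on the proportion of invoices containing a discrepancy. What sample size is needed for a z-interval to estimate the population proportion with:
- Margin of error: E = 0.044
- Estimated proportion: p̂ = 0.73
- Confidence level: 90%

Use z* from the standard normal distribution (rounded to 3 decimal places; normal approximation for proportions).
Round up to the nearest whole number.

Using z* for proportion z-interval (normal approximation).

For 90% confidence, z* = 1.645 (from standard normal table)

Sample size formula for proportion z-interval: n = z*²p̂(1-p̂)/E²

n = 1.645² × 0.73 × 0.27 / 0.044²
  = 2.706025 × 0.1971 / 0.001936
  = 275.4946

Round up to the nearest whole number: n = 276

276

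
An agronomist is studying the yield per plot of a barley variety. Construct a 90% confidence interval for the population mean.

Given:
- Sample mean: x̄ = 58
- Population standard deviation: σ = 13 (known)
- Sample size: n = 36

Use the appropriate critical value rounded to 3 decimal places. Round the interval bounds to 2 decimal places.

The population standard deviation σ is known, so use a z-interval (standard normal critical value).

For 90% confidence, z* = 1.645 (from standard normal table)

Standard error: SE = σ/√n = 13/√36 = 2.166667

Margin of error: E = z* × SE = 1.645 × 2.166667 = 3.5642

Z-interval: x̄ ± E = 58 ± 3.5642 = (54.4358, 61.5642)

Rounded to 2 decimal places:

(54.44, 61.56)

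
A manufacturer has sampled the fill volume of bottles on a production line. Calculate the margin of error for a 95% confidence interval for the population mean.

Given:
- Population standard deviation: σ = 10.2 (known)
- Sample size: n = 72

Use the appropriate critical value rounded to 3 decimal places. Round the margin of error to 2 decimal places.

The population standard deviation σ is known, so use the z-interval margin of error formula.

For 95% confidence, z* = 1.96 (from standard normal table)

Margin of error formula for z-interval: E = z* × σ/√n

E = 1.96 × 10.2/√72
  = 1.96 × 1.202082
  = 2.3561

Rounded to 2 decimal places:

2.36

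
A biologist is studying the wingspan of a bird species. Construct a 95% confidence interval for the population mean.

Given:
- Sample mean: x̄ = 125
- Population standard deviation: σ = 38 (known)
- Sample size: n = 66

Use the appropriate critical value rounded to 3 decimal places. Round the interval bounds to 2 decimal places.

The population standard deviation σ is known, so use a z-interval (standard normal critical value).

For 95% confidence, z* = 1.96 (from standard normal table)

Standard error: SE = σ/√n = 38/√66 = 4.677477

Margin of error: E = z* × SE = 1.96 × 4.677477 = 9.1679

Z-interval: x̄ ± E = 125 ± 9.1679 = (115.8321, 134.1679)

Rounded to 2 decimal places:

(115.83, 134.17)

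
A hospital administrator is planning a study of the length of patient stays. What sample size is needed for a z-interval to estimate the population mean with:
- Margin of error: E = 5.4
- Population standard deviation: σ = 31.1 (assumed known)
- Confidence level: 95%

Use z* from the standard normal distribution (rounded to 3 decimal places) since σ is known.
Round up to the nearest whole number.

Using z* since population σ is known (z-interval formula).

For 95% confidence, z* = 1.96 (from standard normal table)

Sample size formula for z-interval: n = (z*σ/E)²

n = (1.96 × 31.1 / 5.4)²
  = (11.288148)²
  = 127.4223

Round up to the nearest whole number: n = 128

128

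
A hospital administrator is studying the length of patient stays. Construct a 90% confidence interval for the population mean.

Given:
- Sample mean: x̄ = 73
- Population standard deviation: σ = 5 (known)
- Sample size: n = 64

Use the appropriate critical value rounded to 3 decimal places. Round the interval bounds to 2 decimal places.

The population standard deviation σ is known, so use a z-interval (standard normal critical value).

For 90% confidence, z* = 1.645 (from standard normal table)

Standard error: SE = σ/√n = 5/√64 = 0.625000

Margin of error: E = z* × SE = 1.645 × 0.625000 = 1.0281

Z-interval: x̄ ± E = 73 ± 1.0281 = (71.9719, 74.0281)

Rounded to 2 decimal places:

(71.97, 74.03)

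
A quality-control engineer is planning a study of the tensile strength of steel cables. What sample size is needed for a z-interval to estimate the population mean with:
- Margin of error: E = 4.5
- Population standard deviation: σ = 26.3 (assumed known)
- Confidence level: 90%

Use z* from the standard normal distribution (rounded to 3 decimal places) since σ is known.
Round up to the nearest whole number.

Using z* since population σ is known (z-interval formula).

For 90% confidence, z* = 1.645 (from standard normal table)

Sample size formula for z-interval: n = (z*σ/E)²

n = (1.645 × 26.3 / 4.5)²
  = (9.614111)²
  = 92.4311

Round up to the nearest whole number: n = 93

93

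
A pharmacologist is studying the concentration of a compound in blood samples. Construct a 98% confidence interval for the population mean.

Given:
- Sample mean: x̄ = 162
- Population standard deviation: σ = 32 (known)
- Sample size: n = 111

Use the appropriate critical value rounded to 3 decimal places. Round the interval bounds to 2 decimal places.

The population standard deviation σ is known, so use a z-interval (standard normal critical value).

For 98% confidence, z* = 2.326 (from standard normal table)

Standard error: SE = σ/√n = 32/√111 = 3.037306

Margin of error: E = z* × SE = 2.326 × 3.037306 = 7.0648

Z-interval: x̄ ± E = 162 ± 7.0648 = (154.9352, 169.0648)

Rounded to 2 decimal places:

(154.94, 169.06)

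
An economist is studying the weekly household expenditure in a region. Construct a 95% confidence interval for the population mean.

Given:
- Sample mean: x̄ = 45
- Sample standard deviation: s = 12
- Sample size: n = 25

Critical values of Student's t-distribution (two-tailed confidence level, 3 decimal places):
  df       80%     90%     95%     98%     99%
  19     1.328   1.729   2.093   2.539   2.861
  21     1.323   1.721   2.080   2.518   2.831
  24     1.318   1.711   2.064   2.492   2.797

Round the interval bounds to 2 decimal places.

The population standard deviation σ is unknown (only the sample standard deviation s is given), so use a t-interval with df = n - 1 = 25 - 1 = 24.

For 95% confidence with df = 24, t* = 2.064 (from t-table)

Standard error: SE = s/√n = 12/√25 = 2.400000

Margin of error: E = t* × SE = 2.064 × 2.400000 = 4.9536

T-interval: x̄ ± E = 45 ± 4.9536 = (40.0464, 49.9536)

Rounded to 2 decimal places:

(40.05, 49.95)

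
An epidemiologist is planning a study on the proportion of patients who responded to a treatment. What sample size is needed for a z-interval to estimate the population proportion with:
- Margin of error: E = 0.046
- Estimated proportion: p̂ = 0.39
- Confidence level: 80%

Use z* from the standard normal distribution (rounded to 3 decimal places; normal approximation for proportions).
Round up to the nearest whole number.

Using z* for proportion z-interval (normal approximation).

For 80% confidence, z* = 1.282 (from standard normal table)

Sample size formula for proportion z-interval: n = z*²p̂(1-p̂)/E²

n = 1.282² × 0.39 × 0.61 / 0.046²
  = 1.643524 × 0.2379 / 0.002116
  = 184.7799

Round up to the nearest whole number: n = 185

185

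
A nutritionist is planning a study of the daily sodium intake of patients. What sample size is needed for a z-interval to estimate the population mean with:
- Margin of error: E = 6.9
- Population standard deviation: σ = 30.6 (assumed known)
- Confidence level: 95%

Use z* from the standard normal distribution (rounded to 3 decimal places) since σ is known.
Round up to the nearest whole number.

Using z* since population σ is known (z-interval formula).

For 95% confidence, z* = 1.96 (from standard normal table)

Sample size formula for z-interval: n = (z*σ/E)²

n = (1.96 × 30.6 / 6.9)²
  = (8.692174)²
  = 75.5539

Round up to the nearest whole number: n = 76

76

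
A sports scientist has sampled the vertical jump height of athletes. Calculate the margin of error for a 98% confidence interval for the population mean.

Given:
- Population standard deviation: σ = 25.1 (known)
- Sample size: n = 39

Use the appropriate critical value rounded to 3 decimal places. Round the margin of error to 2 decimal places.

The population standard deviation σ is known, so use the z-interval margin of error formula.

For 98% confidence, z* = 2.326 (from standard normal table)

Margin of error formula for z-interval: E = z* × σ/√n

E = 2.326 × 25.1/√39
  = 2.326 × 4.019217
  = 9.3487

Rounded to 2 decimal places:

9.35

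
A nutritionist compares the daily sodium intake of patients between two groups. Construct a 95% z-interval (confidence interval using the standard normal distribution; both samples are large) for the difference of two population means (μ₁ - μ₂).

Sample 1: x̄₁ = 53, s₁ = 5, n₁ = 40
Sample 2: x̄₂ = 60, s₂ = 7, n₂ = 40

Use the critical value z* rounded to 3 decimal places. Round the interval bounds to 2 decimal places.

Both samples are large (n₁ = 40 ≥ 30, n₂ = 40 ≥ 30), so a z-interval for the difference of means applies.

Point estimate: x̄₁ - x̄₂ = 53 - 60 = -7

Standard error: SE = √(s₁²/n₁ + s₂²/n₂)
= √(5²/40 + 7²/40)
= √(0.625000 + 1.225000)
= 1.360147

For 95% confidence, z* = 1.96 (from standard normal table)
Margin of error: E = z* × SE = 1.96 × 1.360147 = 2.6659

Z-interval: (x̄₁ - x̄₂) ± E = -7 ± 2.6659 = (-9.6659, -4.3341)

Rounded to 2 decimal places:

(-9.67, -4.33)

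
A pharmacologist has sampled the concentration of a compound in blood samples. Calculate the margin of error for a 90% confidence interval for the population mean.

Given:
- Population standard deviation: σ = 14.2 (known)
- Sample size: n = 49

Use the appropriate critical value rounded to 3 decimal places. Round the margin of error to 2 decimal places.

The population standard deviation σ is known, so use the z-interval margin of error formula.

For 90% confidence, z* = 1.645 (from standard normal table)

Margin of error formula for z-interval: E = z* × σ/√n

E = 1.645 × 14.2/√49
  = 1.645 × 2.028571
  = 3.3370

Rounded to 2 decimal places:

3.34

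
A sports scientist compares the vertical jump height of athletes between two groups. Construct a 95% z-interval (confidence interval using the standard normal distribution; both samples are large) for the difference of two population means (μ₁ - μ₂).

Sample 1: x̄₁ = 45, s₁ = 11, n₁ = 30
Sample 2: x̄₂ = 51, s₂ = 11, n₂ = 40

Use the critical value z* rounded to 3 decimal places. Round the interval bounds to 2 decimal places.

Both samples are large (n₁ = 30 ≥ 30, n₂ = 40 ≥ 30), so a z-interval for the difference of means applies.

Point estimate: x̄₁ - x̄₂ = 45 - 51 = -6

Standard error: SE = √(s₁²/n₁ + s₂²/n₂)
= √(11²/30 + 11²/40)
= √(4.033333 + 3.025000)
= 2.656752

For 95% confidence, z* = 1.96 (from standard normal table)
Margin of error: E = z* × SE = 1.96 × 2.656752 = 5.2072

Z-interval: (x̄₁ - x̄₂) ± E = -6 ± 5.2072 = (-11.2072, -0.7928)

Rounded to 2 decimal places:

(-11.21, -0.79)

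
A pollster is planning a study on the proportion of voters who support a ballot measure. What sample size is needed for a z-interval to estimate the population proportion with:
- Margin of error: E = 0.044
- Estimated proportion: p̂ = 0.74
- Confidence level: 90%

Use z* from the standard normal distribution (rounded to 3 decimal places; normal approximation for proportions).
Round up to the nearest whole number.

Using z* for proportion z-interval (normal approximation).

For 90% confidence, z* = 1.645 (from standard normal table)

Sample size formula for proportion z-interval: n = z*²p̂(1-p̂)/E²

n = 1.645² × 0.74 × 0.26 / 0.044²
  = 2.706025 × 0.1924 / 0.001936
  = 268.9252

Round up to the nearest whole number: n = 269

269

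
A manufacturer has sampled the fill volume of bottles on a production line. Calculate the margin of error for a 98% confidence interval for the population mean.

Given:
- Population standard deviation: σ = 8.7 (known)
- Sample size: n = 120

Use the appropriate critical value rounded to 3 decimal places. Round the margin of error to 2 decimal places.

The population standard deviation σ is known, so use the z-interval margin of error formula.

For 98% confidence, z* = 2.326 (from standard normal table)

Margin of error formula for z-interval: E = z* × σ/√n

E = 2.326 × 8.7/√120
  = 2.326 × 0.794198
  = 1.8473

Rounded to 2 decimal places:

1.85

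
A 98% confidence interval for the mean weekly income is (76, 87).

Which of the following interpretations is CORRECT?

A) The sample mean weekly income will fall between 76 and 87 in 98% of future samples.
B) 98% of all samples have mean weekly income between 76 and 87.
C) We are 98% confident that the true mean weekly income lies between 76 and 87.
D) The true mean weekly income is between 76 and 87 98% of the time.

A confidence interval represents our confidence in the procedure, not a probability statement about the parameter.

Key concept: If we repeated this sampling process many times and computed a 98% CI each time, about 98% of those intervals would contain the true population parameter.

For this specific interval (76, 87):
- Midpoint (point estimate): 81.5
- Margin of error: 5.5

The correct interpretation is the one stating confidence that the true parameter lies in the interval — option C.

C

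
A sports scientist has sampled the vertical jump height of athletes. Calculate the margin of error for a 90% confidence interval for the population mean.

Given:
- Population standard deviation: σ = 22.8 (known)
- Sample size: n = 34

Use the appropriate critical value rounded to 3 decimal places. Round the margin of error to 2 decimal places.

The population standard deviation σ is known, so use the z-interval margin of error formula.

For 90% confidence, z* = 1.645 (from standard normal table)

Margin of error formula for z-interval: E = z* × σ/√n

E = 1.645 × 22.8/√34
  = 1.645 × 3.910168
  = 6.4322

Rounded to 2 decimal places:

6.43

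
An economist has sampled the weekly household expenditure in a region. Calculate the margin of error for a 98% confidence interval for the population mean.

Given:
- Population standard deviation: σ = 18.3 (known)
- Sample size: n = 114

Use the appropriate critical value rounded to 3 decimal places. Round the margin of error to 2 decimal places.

The population standard deviation σ is known, so use the z-interval margin of error formula.

For 98% confidence, z* = 2.326 (from standard normal table)

Margin of error formula for z-interval: E = z* × σ/√n

E = 2.326 × 18.3/√114
  = 2.326 × 1.713952
  = 3.9867

Rounded to 2 decimal places:

3.99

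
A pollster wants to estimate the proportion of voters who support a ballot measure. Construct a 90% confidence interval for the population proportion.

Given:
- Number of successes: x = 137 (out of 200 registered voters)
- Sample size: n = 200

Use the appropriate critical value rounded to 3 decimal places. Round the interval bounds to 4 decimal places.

Sample proportion: p̂ = 137/200 = 0.685000

Check conditions for normal approximation:
  np̂ = 137 ≥ 10 ✓
  n(1-p̂) = 63 ≥ 10 ✓

The sample is large enough, so use a z-interval (normal approximation) for the proportion.

For 90% confidence, z* = 1.645 (from standard normal table)

Standard error: SE = √(p̂(1-p̂)/n) = √(0.685000×0.315000/200) = 0.03284623

Margin of error: E = z* × SE = 1.645 × 0.03284623 = 0.054032

Z-interval: p̂ ± E = 0.685000 ± 0.054032 = (0.630968, 0.739032)

Rounded to 4 decimal places:

(0.6310, 0.7390)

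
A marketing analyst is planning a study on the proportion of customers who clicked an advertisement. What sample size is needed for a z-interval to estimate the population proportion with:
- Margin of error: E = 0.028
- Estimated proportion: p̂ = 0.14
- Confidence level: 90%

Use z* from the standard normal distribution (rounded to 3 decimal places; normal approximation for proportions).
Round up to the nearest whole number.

Using z* for proportion z-interval (normal approximation).

For 90% confidence, z* = 1.645 (from standard normal table)

Sample size formula for proportion z-interval: n = z*²p̂(1-p̂)/E²

n = 1.645² × 0.14 × 0.86 / 0.028²
  = 2.706025 × 0.1204 / 0.000784
  = 415.5681

Round up to the nearest whole number: n = 416

416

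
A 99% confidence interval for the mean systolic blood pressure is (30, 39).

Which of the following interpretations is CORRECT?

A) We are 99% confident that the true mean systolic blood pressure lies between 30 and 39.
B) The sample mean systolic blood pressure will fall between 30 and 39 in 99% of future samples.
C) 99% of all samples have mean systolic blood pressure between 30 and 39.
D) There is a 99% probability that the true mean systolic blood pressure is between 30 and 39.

A confidence interval represents our confidence in the procedure, not a probability statement about the parameter.

Key concept: If we repeated this sampling process many times and computed a 99% CI each time, about 99% of those intervals would contain the true population parameter.

For this specific interval (30, 39):
- Midpoint (point estimate): 34.5
- Margin of error: 4.5

The correct interpretation is the one stating confidence that the true parameter lies in the interval — option A.

A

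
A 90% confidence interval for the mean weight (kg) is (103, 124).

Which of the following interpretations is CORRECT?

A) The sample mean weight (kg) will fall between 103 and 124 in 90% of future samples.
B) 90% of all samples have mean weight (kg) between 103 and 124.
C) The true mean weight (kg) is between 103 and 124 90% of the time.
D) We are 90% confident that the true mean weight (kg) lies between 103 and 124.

A confidence interval represents our confidence in the procedure, not a probability statement about the parameter.

Key concept: If we repeated this sampling process many times and computed a 90% CI each time, about 90% of those intervals would contain the true population parameter.

For this specific interval (103, 124):
- Midpoint (point estimate): 113.5
- Margin of error: 10.5

The correct interpretation is the one stating confidence that the true parameter lies in the interval — option D.

D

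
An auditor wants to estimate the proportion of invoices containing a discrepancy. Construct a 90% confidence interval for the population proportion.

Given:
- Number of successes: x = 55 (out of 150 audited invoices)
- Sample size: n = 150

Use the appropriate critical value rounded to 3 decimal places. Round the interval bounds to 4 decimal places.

Sample proportion: p̂ = 55/150 = 0.366667

Check conditions for normal approximation:
  np̂ = 55 ≥ 10 ✓
  n(1-p̂) = 95 ≥ 10 ✓

The sample is large enough, so use a z-interval (normal approximation) for the proportion.

For 90% confidence, z* = 1.645 (from standard normal table)

Standard error: SE = √(p̂(1-p̂)/n) = √(0.366667×0.633333/150) = 0.03934651

Margin of error: E = z* × SE = 1.645 × 0.03934651 = 0.064725

Z-interval: p̂ ± E = 0.366667 ± 0.064725 = (0.301942, 0.431392)

Rounded to 4 decimal places:

(0.3019, 0.4314)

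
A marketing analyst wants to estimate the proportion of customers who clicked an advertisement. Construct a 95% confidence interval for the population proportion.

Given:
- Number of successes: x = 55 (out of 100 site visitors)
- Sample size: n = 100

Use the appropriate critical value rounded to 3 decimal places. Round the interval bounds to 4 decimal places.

Sample proportion: p̂ = 55/100 = 0.550000

Check conditions for normal approximation:
  np̂ = 55 ≥ 10 ✓
  n(1-p̂) = 45 ≥ 10 ✓

The sample is large enough, so use a z-interval (normal approximation) for the proportion.

For 95% confidence, z* = 1.96 (from standard normal table)

Standard error: SE = √(p̂(1-p̂)/n) = √(0.550000×0.450000/100) = 0.04974937

Margin of error: E = z* × SE = 1.96 × 0.04974937 = 0.097509

Z-interval: p̂ ± E = 0.550000 ± 0.097509 = (0.452491, 0.647509)

Rounded to 4 decimal places:

(0.4525, 0.6475)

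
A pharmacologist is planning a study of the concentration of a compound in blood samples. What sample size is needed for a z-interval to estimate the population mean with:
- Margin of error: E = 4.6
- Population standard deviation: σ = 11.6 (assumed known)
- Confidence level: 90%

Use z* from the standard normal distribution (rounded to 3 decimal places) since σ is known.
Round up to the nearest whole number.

Using z* since population σ is known (z-interval formula).

For 90% confidence, z* = 1.645 (from standard normal table)

Sample size formula for z-interval: n = (z*σ/E)²

n = (1.645 × 11.6 / 4.6)²
  = (4.148261)²
  = 17.2081

Round up to the nearest whole number: n = 18

18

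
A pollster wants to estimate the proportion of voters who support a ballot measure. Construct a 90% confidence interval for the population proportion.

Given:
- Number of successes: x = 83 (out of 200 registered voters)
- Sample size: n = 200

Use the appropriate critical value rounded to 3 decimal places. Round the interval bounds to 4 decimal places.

Sample proportion: p̂ = 83/200 = 0.415000

Check conditions for normal approximation:
  np̂ = 83 ≥ 10 ✓
  n(1-p̂) = 117 ≥ 10 ✓

The sample is large enough, so use a z-interval (normal approximation) for the proportion.

For 90% confidence, z* = 1.645 (from standard normal table)

Standard error: SE = √(p̂(1-p̂)/n) = √(0.415000×0.585000/200) = 0.03484071

Margin of error: E = z* × SE = 1.645 × 0.03484071 = 0.057313

Z-interval: p̂ ± E = 0.415000 ± 0.057313 = (0.357687, 0.472313)

Rounded to 4 decimal places:

(0.3577, 0.4723)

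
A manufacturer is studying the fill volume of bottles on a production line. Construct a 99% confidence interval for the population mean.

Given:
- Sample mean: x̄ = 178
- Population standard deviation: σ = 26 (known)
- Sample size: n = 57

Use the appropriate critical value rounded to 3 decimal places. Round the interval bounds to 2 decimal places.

The population standard deviation σ is known, so use a z-interval (standard normal critical value).

For 99% confidence, z* = 2.576 (from standard normal table)

Standard error: SE = σ/√n = 26/√57 = 3.443784

Margin of error: E = z* × SE = 2.576 × 3.443784 = 8.8712

Z-interval: x̄ ± E = 178 ± 8.8712 = (169.1288, 186.8712)

Rounded to 2 decimal places:

(169.13, 186.87)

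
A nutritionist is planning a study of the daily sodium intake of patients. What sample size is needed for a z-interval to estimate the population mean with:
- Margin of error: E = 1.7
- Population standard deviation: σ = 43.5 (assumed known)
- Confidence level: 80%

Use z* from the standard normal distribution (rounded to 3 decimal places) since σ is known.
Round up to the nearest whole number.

Using z* since population σ is known (z-interval formula).

For 80% confidence, z* = 1.282 (from standard normal table)

Sample size formula for z-interval: n = (z*σ/E)²

n = (1.282 × 43.5 / 1.7)²
  = (32.804118)²
  = 1076.1101

Round up to the nearest whole number: n = 1077

1077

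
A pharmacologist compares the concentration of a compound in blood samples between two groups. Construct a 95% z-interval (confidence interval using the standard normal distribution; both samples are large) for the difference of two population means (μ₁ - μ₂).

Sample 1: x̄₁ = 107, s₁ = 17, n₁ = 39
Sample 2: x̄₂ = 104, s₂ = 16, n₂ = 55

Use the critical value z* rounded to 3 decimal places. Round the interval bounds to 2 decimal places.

Both samples are large (n₁ = 39 ≥ 30, n₂ = 55 ≥ 30), so a z-interval for the difference of means applies.

Point estimate: x̄₁ - x̄₂ = 107 - 104 = 3

Standard error: SE = √(s₁²/n₁ + s₂²/n₂)
= √(17²/39 + 16²/55)
= √(7.410256 + 4.654545)
= 3.473442

For 95% confidence, z* = 1.96 (from standard normal table)
Margin of error: E = z* × SE = 1.96 × 3.473442 = 6.8079

Z-interval: (x̄₁ - x̄₂) ± E = 3 ± 6.8079 = (-3.8079, 9.8079)

Rounded to 2 decimal places:

(-3.81, 9.81)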